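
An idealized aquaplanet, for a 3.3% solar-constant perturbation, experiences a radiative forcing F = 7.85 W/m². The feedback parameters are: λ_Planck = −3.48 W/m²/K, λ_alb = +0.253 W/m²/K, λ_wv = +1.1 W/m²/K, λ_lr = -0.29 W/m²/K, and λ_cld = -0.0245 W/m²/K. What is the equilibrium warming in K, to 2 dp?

Net feedback parameter λ = (−3.48) + (+0.253) + (+1.1) + (-0.29) + (-0.0245) = -2.4415 W/m²/K.
ΔT = −F/λ = −7.85/(-2.4415) = 3.22 K.

3.22 K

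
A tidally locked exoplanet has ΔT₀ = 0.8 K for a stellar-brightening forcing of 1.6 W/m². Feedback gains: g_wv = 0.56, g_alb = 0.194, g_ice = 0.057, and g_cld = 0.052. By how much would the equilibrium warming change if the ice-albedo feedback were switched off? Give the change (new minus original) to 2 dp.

Original: g = 0.863, ΔT = 0.8/(1−0.863) = 5.8394 K.
Without ice-albedo: g' = 0.806, ΔT' = 0.8/(1−0.806) = 4.1237 K.
Change = 4.1237 − 5.8394 = -1.72 K.

-1.72 K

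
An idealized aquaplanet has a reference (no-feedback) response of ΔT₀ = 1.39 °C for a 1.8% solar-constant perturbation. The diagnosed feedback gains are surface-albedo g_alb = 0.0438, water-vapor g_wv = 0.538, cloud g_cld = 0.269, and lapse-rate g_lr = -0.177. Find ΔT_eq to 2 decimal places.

Total gain g = 0.0438 + 0.538 + 0.269 − 0.177 = 0.6738.
Amplification A = 1/(1 − 0.6738) = 3.066.
ΔT = 1.39 × 3.066 = 4.26 °C.

4.26 °C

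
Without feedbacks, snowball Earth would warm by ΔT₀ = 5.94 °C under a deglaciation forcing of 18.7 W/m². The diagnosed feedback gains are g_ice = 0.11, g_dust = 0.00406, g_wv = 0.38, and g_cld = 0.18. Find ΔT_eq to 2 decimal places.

18.22 °C

Total gain g = 0.11 + 0.00406 + 0.38 + 0.18 = 0.67406.
Amplification A = 1/(1 − 0.67406) = 3.068.
ΔT = 5.94 × 3.068 = 18.22 °C.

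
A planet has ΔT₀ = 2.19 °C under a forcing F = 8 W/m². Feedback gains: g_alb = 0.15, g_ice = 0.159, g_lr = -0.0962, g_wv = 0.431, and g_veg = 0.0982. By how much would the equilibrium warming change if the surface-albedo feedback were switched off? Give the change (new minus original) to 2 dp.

Original: g = 0.742, ΔT = 2.19/(1−0.742) = 8.4884 °C.
Without surface-albedo: g' = 0.592, ΔT' = 2.19/(1−0.592) = 5.3676 °C.
Change = 5.3676 − 8.4884 = -3.12 °C.

-3.12 °C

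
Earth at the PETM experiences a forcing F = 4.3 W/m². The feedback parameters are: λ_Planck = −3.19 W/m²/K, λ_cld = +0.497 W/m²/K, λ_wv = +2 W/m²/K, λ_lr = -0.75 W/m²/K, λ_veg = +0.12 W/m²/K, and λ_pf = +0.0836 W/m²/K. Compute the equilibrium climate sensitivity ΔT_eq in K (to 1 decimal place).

Net feedback parameter λ = (−3.19) + (+0.497) + (+2) + (-0.75) + (+0.12) + (+0.0836) = -1.2394 W/m²/K.
ΔT = −F/λ = −4.3/(-1.2394) = 3.5 K.

3.5 K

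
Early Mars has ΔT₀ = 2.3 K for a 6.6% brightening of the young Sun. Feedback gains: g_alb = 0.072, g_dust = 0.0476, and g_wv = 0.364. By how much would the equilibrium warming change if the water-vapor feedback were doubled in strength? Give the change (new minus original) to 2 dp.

Original: g = 0.4836, ΔT = 2.3/(1−0.4836) = 4.4539 K.
With doubled water-vapor: g' = 0.8476, ΔT' = 2.3/(1−0.8476) = 15.0919 K.
Change = 15.0919 − 4.4539 = 10.64 K.

10.64 K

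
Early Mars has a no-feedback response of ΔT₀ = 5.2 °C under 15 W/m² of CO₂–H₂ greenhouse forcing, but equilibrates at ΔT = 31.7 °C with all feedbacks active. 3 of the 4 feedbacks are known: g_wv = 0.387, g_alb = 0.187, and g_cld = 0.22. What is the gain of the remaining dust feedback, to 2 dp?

Amplification A = ΔT/ΔT₀ = 31.7/5.2 = 6.096.
Total gain g = 1 − 1/A = 1 − 1/6.096 = 0.836.
Known gains sum to 0.387 + 0.187 + 0.22 = 0.794.
g_dust = 0.836 − 0.794 = 0.04.

0.04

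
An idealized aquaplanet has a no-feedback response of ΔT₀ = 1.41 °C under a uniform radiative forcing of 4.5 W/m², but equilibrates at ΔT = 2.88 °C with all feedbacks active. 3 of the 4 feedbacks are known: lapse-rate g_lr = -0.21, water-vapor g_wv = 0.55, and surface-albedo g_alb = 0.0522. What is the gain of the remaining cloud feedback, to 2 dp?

Amplification A = ΔT/ΔT₀ = 2.88/1.41 = 2.043.
Total gain g = 1 − 1/A = 1 − 1/2.043 = 0.5105.
Known gains sum to -0.21 + 0.55 + 0.0522 = 0.3922.
g_cld = 0.5105 − 0.3922 = 0.12.

0.12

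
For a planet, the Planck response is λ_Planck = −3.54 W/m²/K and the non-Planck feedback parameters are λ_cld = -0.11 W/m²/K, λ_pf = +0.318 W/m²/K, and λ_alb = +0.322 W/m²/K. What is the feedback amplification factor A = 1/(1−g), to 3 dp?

Convert to gains: g_cld = -0.11/3.54 = -0.03107; g_pf = 0.318/3.54 = 0.08983; g_alb = 0.322/3.54 = 0.09096.
Total gain g = 0.14972.
A = 1/(1 − 0.14972) = 1.176.

1.176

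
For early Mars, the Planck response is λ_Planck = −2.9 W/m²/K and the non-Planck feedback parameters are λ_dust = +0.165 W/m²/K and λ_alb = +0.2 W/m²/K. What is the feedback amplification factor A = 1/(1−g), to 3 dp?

Convert to gains: g_dust = 0.165/2.9 = 0.0569; g_alb = 0.2/2.9 = 0.06897.
Total gain g = 0.12587.
A = 1/(1 − 0.12587) = 1.144.

1.144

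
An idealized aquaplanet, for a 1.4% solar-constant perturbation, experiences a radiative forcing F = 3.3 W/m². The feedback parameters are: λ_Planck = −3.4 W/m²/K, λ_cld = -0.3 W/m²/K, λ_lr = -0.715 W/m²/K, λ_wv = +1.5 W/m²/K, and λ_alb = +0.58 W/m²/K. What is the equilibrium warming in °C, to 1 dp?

Net feedback parameter λ = (−3.4) + (-0.3) + (-0.715) + (+1.5) + (+0.58) = -2.335 W/m²/K.
ΔT = −F/λ = −3.3/(-2.335) = 1.4 °C.

1.4 °C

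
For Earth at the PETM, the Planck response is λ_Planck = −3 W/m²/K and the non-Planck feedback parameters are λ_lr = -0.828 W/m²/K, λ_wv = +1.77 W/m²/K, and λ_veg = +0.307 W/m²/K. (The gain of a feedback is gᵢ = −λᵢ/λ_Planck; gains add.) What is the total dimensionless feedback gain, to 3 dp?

0.416

Convert to gains: g_lr = -0.828/3 = -0.276; g_wv = 1.77/3 = 0.59; g_veg = 0.307/3 = 0.1023.
Total gain g = 0.4163.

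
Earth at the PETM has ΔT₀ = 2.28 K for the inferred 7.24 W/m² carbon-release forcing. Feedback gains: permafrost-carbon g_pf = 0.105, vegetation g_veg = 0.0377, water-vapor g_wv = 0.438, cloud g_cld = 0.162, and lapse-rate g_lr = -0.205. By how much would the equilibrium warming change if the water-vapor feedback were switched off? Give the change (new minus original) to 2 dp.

Original: g = 0.5377, ΔT = 2.28/(1−0.5377) = 4.9319 K.
Without water-vapor: g' = 0.0997, ΔT' = 2.28/(1−0.0997) = 2.5325 K.
Change = 2.5325 − 4.9319 = -2.40 K.

-2.40 K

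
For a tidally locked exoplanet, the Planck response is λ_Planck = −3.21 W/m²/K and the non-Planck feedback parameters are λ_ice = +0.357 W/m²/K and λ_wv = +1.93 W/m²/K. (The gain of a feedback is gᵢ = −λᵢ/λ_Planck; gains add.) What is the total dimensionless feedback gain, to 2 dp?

0.71

Convert to gains: g_ice = 0.357/3.21 = 0.1112; g_wv = 1.93/3.21 = 0.6012.
Total gain g = 0.7124.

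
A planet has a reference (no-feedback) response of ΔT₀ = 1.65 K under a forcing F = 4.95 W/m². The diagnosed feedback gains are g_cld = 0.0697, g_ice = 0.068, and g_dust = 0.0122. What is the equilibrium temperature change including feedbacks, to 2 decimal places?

Total gain g = 0.0697 + 0.068 + 0.0122 = 0.1499.
Amplification A = 1/(1 − 0.1499) = 1.176.
ΔT = 1.65 × 1.176 = 1.94 K.

1.94 K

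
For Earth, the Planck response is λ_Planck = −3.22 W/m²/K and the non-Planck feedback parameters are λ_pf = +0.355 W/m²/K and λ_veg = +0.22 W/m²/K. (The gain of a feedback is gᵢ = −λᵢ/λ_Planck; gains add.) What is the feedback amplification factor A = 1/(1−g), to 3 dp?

Convert to gains: g_pf = 0.355/3.22 = 0.1102; g_veg = 0.22/3.22 = 0.06832.
Total gain g = 0.17852.
A = 1/(1 − 0.17852) = 1.217.

1.217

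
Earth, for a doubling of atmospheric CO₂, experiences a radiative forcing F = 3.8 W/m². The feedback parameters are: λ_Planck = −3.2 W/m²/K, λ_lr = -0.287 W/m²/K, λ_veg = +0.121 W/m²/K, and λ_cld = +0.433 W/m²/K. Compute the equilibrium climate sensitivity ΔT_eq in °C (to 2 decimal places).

Net feedback parameter λ = (−3.2) + (-0.287) + (+0.121) + (+0.433) = -2.933 W/m²/K.
ΔT = −F/λ = −3.8/(-2.933) = 1.30 °C.

1.30 °C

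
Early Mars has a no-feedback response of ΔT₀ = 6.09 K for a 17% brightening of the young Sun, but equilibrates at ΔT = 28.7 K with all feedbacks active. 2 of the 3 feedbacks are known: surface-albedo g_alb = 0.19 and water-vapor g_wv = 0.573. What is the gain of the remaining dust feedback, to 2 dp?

Amplification A = ΔT/ΔT₀ = 28.7/6.09 = 4.713.
Total gain g = 1 − 1/A = 1 − 1/4.713 = 0.7878.
Known gains sum to 0.19 + 0.573 = 0.763.
g_dust = 0.7878 − 0.763 = 0.02.

0.02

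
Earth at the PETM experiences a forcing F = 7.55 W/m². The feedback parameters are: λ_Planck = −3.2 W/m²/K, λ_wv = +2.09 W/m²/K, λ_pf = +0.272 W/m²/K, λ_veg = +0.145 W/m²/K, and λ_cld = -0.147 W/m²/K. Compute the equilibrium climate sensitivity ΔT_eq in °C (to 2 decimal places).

Net feedback parameter λ = (−3.2) + (+2.09) + (+0.272) + (+0.145) + (-0.147) = -0.84 W/m²/K.
ΔT = −F/λ = −7.55/(-0.84) = 8.99 °C.

8.99 °C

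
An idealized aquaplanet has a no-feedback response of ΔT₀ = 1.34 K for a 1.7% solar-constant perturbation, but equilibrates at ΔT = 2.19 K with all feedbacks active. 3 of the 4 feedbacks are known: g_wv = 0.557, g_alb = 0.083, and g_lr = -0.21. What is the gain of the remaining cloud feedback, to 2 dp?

Amplification A = ΔT/ΔT₀ = 2.19/1.34 = 1.634.
Total gain g = 1 − 1/A = 1 − 1/1.634 = 0.388.
Known gains sum to 0.557 + 0.083 − 0.21 = 0.43.
g_cld = 0.388 − 0.43 = -0.04.

-0.04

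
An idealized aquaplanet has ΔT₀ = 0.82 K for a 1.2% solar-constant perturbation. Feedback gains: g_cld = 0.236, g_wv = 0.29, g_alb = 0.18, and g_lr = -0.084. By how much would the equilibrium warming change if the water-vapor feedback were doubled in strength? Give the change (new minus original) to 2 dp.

7.15 K

Original: g = 0.622, ΔT = 0.82/(1−0.622) = 2.1693 K.
With doubled water-vapor: g' = 0.912, ΔT' = 0.82/(1−0.912) = 9.3182 K.
Change = 9.3182 − 2.1693 = 7.15 K.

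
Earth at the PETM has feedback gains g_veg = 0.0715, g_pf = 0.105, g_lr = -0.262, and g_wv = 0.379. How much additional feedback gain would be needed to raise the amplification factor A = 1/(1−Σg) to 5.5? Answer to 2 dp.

0.52

Current total gain = 0.2935.
Target gain for A = 5.5: g* = 1 − 1/5.5 = 0.8182.
Additional gain needed = 0.8182 − 0.2935 = 0.52.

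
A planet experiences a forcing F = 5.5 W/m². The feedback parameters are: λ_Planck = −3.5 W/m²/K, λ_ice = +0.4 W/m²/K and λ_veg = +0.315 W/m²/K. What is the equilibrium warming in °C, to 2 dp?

1.97 °C

Net feedback parameter λ = (−3.5) + (+0.4) + (+0.315) = -2.785 W/m²/K.
ΔT = −F/λ = −5.5/(-2.785) = 1.97 °C.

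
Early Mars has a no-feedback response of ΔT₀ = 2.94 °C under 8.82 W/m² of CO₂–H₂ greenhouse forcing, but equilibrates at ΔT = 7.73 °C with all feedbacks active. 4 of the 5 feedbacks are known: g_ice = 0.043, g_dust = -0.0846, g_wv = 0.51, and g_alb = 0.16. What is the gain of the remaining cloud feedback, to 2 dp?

Amplification A = ΔT/ΔT₀ = 7.73/2.94 = 2.629.
Total gain g = 1 − 1/A = 1 − 1/2.629 = 0.6196.
Known gains sum to 0.043 − 0.0846 + 0.51 + 0.16 = 0.6284.
g_cld = 0.6196 − 0.6284 = -0.01.

-0.01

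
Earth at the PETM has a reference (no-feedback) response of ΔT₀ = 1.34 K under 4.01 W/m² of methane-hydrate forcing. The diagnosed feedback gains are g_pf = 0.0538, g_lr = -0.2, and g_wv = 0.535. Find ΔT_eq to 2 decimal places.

Total gain g = 0.0538 − 0.2 + 0.535 = 0.3888.
Amplification A = 1/(1 − 0.3888) = 1.636.
ΔT = 1.34 × 1.636 = 2.19 K.

2.19 K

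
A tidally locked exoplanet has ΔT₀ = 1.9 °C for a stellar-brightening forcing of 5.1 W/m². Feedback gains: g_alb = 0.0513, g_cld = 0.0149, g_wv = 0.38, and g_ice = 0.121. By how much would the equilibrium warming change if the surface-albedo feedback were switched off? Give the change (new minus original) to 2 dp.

-0.47 °C

Original: g = 0.5672, ΔT = 1.9/(1−0.5672) = 4.3900 °C.
Without surface-albedo: g' = 0.5159, ΔT' = 1.9/(1−0.5159) = 3.9248 °C.
Change = 3.9248 − 4.3900 = -0.47 °C.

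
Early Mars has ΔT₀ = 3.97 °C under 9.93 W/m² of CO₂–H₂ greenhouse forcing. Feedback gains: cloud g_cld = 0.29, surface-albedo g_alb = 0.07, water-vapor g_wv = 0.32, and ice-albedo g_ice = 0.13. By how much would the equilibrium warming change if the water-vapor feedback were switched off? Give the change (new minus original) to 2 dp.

-13.11 °C

Original: g = 0.81, ΔT = 3.97/(1−0.81) = 20.8947 °C.
Without water-vapor: g' = 0.49, ΔT' = 3.97/(1−0.49) = 7.7843 °C.
Change = 7.7843 − 20.8947 = -13.11 °C.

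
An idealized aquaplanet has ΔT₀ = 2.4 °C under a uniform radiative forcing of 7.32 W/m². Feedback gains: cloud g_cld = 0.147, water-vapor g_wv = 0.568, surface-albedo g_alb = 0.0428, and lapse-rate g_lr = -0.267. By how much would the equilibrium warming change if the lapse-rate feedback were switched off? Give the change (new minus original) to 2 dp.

5.20 °C

Original: g = 0.4908, ΔT = 2.4/(1−0.4908) = 4.7133 °C.
Without lapse-rate: g' = 0.7578, ΔT' = 2.4/(1−0.7578) = 9.9092 °C.
Change = 9.9092 − 4.7133 = 5.20 °C.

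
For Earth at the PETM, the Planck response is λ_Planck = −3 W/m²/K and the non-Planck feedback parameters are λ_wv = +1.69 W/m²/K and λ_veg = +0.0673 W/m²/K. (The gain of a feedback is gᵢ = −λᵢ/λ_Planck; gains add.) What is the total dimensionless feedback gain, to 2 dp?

Convert to gains: g_wv = 1.69/3 = 0.5633; g_veg = 0.0673/3 = 0.02243.
Total gain g = 0.58573.

0.59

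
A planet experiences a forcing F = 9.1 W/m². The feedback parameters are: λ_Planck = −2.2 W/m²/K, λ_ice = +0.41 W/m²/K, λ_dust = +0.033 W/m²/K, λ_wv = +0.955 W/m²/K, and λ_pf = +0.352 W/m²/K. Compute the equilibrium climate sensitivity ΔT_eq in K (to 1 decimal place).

Net feedback parameter λ = (−2.2) + (+0.41) + (+0.033) + (+0.955) + (+0.352) = -0.45 W/m²/K.
ΔT = −F/λ = −9.1/(-0.45) = 20.2 K.

20.2 K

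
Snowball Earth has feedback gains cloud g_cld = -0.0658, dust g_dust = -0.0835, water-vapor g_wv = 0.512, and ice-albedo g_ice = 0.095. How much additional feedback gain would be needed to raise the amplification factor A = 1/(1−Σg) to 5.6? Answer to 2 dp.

0.36

Current total gain = 0.4577.
Target gain for A = 5.6: g* = 1 − 1/5.6 = 0.8214.
Additional gain needed = 0.8214 − 0.4577 = 0.36.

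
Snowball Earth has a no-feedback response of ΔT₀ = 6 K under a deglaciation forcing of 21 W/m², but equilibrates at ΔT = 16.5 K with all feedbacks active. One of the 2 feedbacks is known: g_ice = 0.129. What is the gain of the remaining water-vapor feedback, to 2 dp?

0.51

Amplification A = ΔT/ΔT₀ = 16.5/6 = 2.75.
Total gain g = 1 − 1/A = 1 − 1/2.75 = 0.6364.
The known gain is 0.129.
g_wv = 0.6364 − 0.129 = 0.51.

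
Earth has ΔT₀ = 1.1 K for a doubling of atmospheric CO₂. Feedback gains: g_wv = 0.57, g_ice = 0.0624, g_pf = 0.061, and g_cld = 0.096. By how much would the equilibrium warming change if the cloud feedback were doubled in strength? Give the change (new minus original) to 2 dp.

Original: g = 0.7894, ΔT = 1.1/(1−0.7894) = 5.2232 K.
With doubled cloud: g' = 0.8854, ΔT' = 1.1/(1−0.8854) = 9.5986 K.
Change = 9.5986 − 5.2232 = 4.38 K.

4.38 K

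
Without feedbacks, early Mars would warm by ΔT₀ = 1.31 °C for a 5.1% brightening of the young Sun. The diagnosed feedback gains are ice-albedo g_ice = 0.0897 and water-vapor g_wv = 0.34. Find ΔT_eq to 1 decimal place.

Total gain g = 0.0897 + 0.34 = 0.4297.
Amplification A = 1/(1 − 0.4297) = 1.753.
ΔT = 1.31 × 1.753 = 2.3 °C.

2.3 °C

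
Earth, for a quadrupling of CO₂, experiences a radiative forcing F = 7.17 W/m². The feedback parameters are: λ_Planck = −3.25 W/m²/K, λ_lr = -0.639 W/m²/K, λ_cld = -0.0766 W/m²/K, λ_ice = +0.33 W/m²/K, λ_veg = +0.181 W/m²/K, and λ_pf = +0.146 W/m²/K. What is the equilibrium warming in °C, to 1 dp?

Net feedback parameter λ = (−3.25) + (-0.639) + (-0.0766) + (+0.33) + (+0.181) + (+0.146) = -3.3086 W/m²/K.
ΔT = −F/λ = −7.17/(-3.3086) = 2.2 °C.

2.2 °C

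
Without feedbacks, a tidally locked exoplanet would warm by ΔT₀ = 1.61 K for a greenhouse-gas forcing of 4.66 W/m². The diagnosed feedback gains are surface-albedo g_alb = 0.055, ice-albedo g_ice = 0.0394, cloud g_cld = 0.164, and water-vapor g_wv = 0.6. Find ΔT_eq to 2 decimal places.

11.37 K

Total gain g = 0.055 + 0.0394 + 0.164 + 0.6 = 0.8584.
Amplification A = 1/(1 − 0.8584) = 7.062.
ΔT = 1.61 × 7.062 = 11.37 K.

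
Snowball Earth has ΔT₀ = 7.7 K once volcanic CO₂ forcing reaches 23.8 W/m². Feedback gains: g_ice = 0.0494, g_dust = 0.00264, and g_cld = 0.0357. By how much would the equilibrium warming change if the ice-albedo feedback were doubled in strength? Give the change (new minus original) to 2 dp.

Original: g = 0.08774, ΔT = 7.7/(1−0.08774) = 8.4406 K.
With doubled ice-albedo: g' = 0.13714, ΔT' = 7.7/(1−0.13714) = 8.9238 K.
Change = 8.9238 − 8.4406 = 0.48 K.

0.48 K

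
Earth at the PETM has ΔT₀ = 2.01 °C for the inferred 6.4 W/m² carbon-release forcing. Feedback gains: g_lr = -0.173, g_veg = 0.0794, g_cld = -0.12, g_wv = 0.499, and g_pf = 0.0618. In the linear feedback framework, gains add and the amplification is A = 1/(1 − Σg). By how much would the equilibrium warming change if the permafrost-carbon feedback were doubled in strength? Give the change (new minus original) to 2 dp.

Original: g = 0.3472, ΔT = 2.01/(1−0.3472) = 3.0790 °C.
With doubled permafrost-carbon: g' = 0.409, ΔT' = 2.01/(1−0.409) = 3.4010 °C.
Change = 3.4010 − 3.0790 = 0.32 °C.

0.32 °C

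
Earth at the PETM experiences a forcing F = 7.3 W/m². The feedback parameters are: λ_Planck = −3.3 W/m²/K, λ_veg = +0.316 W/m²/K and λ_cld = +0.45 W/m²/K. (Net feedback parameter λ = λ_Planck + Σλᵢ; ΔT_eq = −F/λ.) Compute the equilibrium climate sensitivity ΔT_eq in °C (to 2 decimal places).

2.88 °C

Net feedback parameter λ = (−3.3) + (+0.316) + (+0.45) = -2.534 W/m²/K.
ΔT = −F/λ = −7.3/(-2.534) = 2.88 °C.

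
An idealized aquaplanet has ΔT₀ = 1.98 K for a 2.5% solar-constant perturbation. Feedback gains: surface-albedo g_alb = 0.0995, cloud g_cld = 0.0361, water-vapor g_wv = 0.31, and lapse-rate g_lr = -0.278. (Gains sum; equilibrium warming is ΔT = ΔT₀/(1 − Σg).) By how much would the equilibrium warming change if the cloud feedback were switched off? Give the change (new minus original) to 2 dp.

-0.10 K

Original: g = 0.1676, ΔT = 1.98/(1−0.1676) = 2.3787 K.
Without cloud: g' = 0.1315, ΔT' = 1.98/(1−0.1315) = 2.2798 K.
Change = 2.2798 − 2.3787 = -0.10 K.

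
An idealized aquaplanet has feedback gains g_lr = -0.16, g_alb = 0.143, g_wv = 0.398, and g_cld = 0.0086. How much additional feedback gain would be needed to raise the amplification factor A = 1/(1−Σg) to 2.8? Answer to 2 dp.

Current total gain = 0.3896.
Target gain for A = 2.8: g* = 1 − 1/2.8 = 0.6429.
Additional gain needed = 0.6429 − 0.3896 = 0.25.

0.25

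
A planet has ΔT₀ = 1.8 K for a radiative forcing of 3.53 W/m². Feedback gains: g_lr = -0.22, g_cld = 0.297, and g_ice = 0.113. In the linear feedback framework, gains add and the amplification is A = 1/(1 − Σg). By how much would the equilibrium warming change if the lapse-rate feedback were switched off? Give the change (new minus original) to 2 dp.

Original: g = 0.19, ΔT = 1.8/(1−0.19) = 2.2222 K.
Without lapse-rate: g' = 0.41, ΔT' = 1.8/(1−0.41) = 3.0508 K.
Change = 3.0508 − 2.2222 = 0.83 K.

0.83 K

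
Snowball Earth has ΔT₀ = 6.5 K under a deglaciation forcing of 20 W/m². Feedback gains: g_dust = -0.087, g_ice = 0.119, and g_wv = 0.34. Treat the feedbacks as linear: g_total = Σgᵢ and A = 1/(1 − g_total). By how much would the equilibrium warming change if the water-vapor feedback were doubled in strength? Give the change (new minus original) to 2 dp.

12.22 K

Original: g = 0.372, ΔT = 6.5/(1−0.372) = 10.3503 K.
With doubled water-vapor: g' = 0.712, ΔT' = 6.5/(1−0.712) = 22.5694 K.
Change = 22.5694 − 10.3503 = 12.22 K.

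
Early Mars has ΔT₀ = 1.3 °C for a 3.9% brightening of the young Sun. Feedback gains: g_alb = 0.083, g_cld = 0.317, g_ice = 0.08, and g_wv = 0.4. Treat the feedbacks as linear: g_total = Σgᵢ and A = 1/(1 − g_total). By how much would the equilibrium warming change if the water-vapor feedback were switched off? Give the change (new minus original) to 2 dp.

Original: g = 0.88, ΔT = 1.3/(1−0.88) = 10.8333 °C.
Without water-vapor: g' = 0.48, ΔT' = 1.3/(1−0.48) = 2.5000 °C.
Change = 2.5000 − 10.8333 = -8.33 °C.

-8.33 °C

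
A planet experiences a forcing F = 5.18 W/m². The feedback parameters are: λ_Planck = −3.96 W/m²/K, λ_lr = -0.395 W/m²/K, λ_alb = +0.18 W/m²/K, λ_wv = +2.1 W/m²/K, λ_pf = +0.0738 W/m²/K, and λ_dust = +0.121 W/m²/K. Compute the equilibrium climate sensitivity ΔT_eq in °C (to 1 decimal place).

Net feedback parameter λ = (−3.96) + (-0.395) + (+0.18) + (+2.1) + (+0.0738) + (+0.121) = -1.8802 W/m²/K.
ΔT = −F/λ = −5.18/(-1.8802) = 2.8 °C.

2.8 °C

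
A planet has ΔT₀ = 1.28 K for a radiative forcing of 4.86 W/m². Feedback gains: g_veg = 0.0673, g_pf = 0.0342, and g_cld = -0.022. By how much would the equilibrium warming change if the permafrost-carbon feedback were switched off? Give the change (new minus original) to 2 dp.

-0.05 K

Original: g = 0.0795, ΔT = 1.28/(1−0.0795) = 1.3905 K.
Without permafrost-carbon: g' = 0.0453, ΔT' = 1.28/(1−0.0453) = 1.3407 K.
Change = 1.3407 − 1.3905 = -0.05 K.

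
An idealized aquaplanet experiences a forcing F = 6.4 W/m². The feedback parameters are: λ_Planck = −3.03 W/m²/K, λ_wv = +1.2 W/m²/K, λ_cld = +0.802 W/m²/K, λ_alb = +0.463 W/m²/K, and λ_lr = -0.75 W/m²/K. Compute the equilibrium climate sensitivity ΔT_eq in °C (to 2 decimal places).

Net feedback parameter λ = (−3.03) + (+1.2) + (+0.802) + (+0.463) + (-0.75) = -1.315 W/m²/K.
ΔT = −F/λ = −6.4/(-1.315) = 4.87 °C.

4.87 °C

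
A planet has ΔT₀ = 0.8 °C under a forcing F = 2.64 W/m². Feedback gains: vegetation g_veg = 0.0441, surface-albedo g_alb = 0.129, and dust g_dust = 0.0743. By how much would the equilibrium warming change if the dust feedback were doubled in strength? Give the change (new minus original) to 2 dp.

Original: g = 0.2474, ΔT = 0.8/(1−0.2474) = 1.0630 °C.
With doubled dust: g' = 0.3217, ΔT' = 0.8/(1−0.3217) = 1.1794 °C.
Change = 1.1794 − 1.0630 = 0.12 °C.

0.12 °C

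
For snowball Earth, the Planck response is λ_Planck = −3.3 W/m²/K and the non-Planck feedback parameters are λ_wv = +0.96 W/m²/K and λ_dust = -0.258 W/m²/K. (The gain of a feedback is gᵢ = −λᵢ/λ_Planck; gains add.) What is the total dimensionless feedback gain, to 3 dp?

Convert to gains: g_wv = 0.96/3.3 = 0.2909; g_dust = -0.258/3.3 = -0.07818.
Total gain g = 0.21272.

0.213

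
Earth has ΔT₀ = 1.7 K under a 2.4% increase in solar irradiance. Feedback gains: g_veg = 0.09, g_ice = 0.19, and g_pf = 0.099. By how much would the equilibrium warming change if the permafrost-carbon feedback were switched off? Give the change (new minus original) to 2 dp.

-0.38 K

Original: g = 0.379, ΔT = 1.7/(1−0.379) = 2.7375 K.
Without permafrost-carbon: g' = 0.28, ΔT' = 1.7/(1−0.28) = 2.3611 K.
Change = 2.3611 − 2.7375 = -0.38 K.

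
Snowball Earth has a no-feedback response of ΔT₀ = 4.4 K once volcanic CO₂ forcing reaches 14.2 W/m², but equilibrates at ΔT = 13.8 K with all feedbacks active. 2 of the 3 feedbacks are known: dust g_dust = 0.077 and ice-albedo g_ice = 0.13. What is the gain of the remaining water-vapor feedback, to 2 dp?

Amplification A = ΔT/ΔT₀ = 13.8/4.4 = 3.136.
Total gain g = 1 − 1/A = 1 − 1/3.136 = 0.6811.
Known gains sum to 0.077 + 0.13 = 0.207.
g_wv = 0.6811 − 0.207 = 0.47.

0.47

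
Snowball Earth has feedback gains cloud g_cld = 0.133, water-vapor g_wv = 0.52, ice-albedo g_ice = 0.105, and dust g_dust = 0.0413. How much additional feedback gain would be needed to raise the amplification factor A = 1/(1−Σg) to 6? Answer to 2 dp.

Current total gain = 0.7993.
Target gain for A = 6: g* = 1 − 1/6 = 0.8333.
Additional gain needed = 0.8333 − 0.7993 = 0.03.

0.03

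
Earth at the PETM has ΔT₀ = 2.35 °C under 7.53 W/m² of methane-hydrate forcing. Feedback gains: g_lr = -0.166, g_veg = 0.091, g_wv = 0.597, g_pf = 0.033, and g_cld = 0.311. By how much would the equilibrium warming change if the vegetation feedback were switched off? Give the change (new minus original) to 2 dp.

-7.09 °C

Original: g = 0.866, ΔT = 2.35/(1−0.866) = 17.5373 °C.
Without vegetation: g' = 0.775, ΔT' = 2.35/(1−0.775) = 10.4444 °C.
Change = 10.4444 − 17.5373 = -7.09 °C.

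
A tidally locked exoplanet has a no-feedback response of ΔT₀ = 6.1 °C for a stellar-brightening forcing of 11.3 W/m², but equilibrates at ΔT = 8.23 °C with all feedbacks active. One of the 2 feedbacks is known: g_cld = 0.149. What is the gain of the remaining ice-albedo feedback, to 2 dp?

0.11

Amplification A = ΔT/ΔT₀ = 8.23/6.1 = 1.349.
Total gain g = 1 − 1/A = 1 − 1/1.349 = 0.2587.
The known gain is 0.149.
g_ice = 0.2587 − 0.149 = 0.11.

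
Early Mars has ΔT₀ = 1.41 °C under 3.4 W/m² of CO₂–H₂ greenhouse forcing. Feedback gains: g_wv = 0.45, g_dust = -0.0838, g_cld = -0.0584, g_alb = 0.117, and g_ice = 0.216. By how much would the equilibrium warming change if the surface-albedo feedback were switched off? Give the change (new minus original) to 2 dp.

Original: g = 0.6408, ΔT = 1.41/(1−0.6408) = 3.9254 °C.
Without surface-albedo: g' = 0.5238, ΔT' = 1.41/(1−0.5238) = 2.9609 °C.
Change = 2.9609 − 3.9254 = -0.96 °C.

-0.96 °C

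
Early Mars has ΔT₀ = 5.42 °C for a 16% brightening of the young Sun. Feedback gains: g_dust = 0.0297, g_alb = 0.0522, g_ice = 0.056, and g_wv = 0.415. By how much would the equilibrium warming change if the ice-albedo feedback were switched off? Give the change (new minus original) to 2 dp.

-1.35 °C

Original: g = 0.5529, ΔT = 5.42/(1−0.5529) = 12.1226 °C.
Without ice-albedo: g' = 0.4969, ΔT' = 5.42/(1−0.4969) = 10.7732 °C.
Change = 10.7732 − 12.1226 = -1.35 °C.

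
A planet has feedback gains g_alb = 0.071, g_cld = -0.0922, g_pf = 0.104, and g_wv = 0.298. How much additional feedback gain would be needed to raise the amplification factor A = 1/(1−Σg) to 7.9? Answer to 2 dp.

Current total gain = 0.3808.
Target gain for A = 7.9: g* = 1 − 1/7.9 = 0.8734.
Additional gain needed = 0.8734 − 0.3808 = 0.49.

0.49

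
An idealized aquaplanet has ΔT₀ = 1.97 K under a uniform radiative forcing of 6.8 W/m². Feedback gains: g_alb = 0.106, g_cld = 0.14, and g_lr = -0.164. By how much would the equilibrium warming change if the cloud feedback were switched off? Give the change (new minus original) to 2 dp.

Original: g = 0.082, ΔT = 1.97/(1−0.082) = 2.1460 K.
Without cloud: g' = -0.058, ΔT' = 1.97/(1+0.058) = 1.8620 K.
Change = 1.8620 − 2.1460 = -0.28 K.

-0.28 K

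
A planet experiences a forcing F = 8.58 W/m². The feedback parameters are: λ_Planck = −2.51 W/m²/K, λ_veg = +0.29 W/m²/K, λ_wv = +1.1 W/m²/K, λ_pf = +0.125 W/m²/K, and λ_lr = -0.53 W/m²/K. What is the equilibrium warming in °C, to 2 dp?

5.63 °C

Net feedback parameter λ = (−2.51) + (+0.29) + (+1.1) + (+0.125) + (-0.53) = -1.525 W/m²/K.
ΔT = −F/λ = −8.58/(-1.525) = 5.63 °C.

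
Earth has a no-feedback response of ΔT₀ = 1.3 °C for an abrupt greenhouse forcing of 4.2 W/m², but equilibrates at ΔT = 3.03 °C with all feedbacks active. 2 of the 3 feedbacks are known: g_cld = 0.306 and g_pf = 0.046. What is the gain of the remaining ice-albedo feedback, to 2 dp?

0.22

Amplification A = ΔT/ΔT₀ = 3.03/1.3 = 2.331.
Total gain g = 1 − 1/A = 1 − 1/2.331 = 0.571.
Known gains sum to 0.306 + 0.046 = 0.352.
g_ice = 0.571 − 0.352 = 0.22.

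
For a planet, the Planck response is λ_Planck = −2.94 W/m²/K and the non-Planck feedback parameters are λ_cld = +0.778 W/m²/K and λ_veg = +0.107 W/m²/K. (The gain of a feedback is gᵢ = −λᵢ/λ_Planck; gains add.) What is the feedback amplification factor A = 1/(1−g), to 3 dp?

Convert to gains: g_cld = 0.778/2.94 = 0.2646; g_veg = 0.107/2.94 = 0.03639.
Total gain g = 0.30099.
A = 1/(1 − 0.30099) = 1.431.

1.431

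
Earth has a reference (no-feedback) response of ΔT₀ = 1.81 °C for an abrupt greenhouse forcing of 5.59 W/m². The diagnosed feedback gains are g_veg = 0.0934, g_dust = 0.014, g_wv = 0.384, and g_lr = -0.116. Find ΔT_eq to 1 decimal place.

Total gain g = 0.0934 + 0.014 + 0.384 − 0.116 = 0.3754.
Amplification A = 1/(1 − 0.3754) = 1.601.
ΔT = 1.81 × 1.601 = 2.9 °C.

2.9 °C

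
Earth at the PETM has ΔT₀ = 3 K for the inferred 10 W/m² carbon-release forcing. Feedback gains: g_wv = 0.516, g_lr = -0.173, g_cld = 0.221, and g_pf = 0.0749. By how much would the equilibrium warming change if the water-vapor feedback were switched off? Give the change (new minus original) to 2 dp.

-4.89 K

Original: g = 0.6389, ΔT = 3/(1−0.6389) = 8.3079 K.
Without water-vapor: g' = 0.1229, ΔT' = 3/(1−0.1229) = 3.4204 K.
Change = 3.4204 − 8.3079 = -4.89 K.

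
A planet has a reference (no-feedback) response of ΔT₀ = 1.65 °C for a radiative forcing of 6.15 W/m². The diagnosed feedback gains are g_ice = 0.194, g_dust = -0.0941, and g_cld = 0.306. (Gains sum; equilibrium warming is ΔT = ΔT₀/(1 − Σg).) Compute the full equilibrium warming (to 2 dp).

2.78 °C

Total gain g = 0.194 − 0.0941 + 0.306 = 0.4059.
Amplification A = 1/(1 − 0.4059) = 1.683.
ΔT = 1.65 × 1.683 = 2.78 °C.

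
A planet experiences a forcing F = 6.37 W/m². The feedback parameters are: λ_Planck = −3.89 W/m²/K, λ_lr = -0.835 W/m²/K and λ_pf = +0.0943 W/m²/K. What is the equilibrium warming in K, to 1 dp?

1.4 K

Net feedback parameter λ = (−3.89) + (-0.835) + (+0.0943) = -4.6307 W/m²/K.
ΔT = −F/λ = −6.37/(-4.6307) = 1.4 K.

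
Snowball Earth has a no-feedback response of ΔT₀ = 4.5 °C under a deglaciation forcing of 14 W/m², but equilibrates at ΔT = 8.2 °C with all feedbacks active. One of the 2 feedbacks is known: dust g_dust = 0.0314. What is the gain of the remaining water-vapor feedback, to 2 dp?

0.42

Amplification A = ΔT/ΔT₀ = 8.2/4.5 = 1.822.
Total gain g = 1 − 1/A = 1 − 1/1.822 = 0.4512.
The known gain is 0.0314.
g_wv = 0.4512 − 0.0314 = 0.42.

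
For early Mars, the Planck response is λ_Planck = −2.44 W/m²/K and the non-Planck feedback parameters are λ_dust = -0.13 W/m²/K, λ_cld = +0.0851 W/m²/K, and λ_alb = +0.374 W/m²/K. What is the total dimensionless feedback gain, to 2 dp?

Convert to gains: g_dust = -0.13/2.44 = -0.05328; g_cld = 0.0851/2.44 = 0.03488; g_alb = 0.374/2.44 = 0.1533.
Total gain g = 0.1349.

0.13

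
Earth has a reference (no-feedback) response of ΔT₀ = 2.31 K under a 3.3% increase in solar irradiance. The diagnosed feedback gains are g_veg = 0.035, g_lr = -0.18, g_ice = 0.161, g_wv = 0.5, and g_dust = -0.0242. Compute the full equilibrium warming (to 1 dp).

Total gain g = 0.035 − 0.18 + 0.161 + 0.5 − 0.0242 = 0.4918.
Amplification A = 1/(1 − 0.4918) = 1.968.
ΔT = 2.31 × 1.968 = 4.5 K.

4.5 K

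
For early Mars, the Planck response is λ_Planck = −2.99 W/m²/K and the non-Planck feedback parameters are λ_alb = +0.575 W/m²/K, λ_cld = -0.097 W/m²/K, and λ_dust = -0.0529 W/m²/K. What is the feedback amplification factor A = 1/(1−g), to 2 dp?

Convert to gains: g_alb = 0.575/2.99 = 0.1923; g_cld = -0.097/2.99 = -0.03244; g_dust = -0.0529/2.99 = -0.01769.
Total gain g = 0.14217.
A = 1/(1 − 0.14217) = 1.17.

1.17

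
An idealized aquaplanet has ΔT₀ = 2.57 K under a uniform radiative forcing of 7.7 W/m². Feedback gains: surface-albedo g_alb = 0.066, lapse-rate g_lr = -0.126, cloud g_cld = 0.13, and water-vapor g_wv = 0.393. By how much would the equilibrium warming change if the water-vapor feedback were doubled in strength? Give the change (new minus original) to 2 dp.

Original: g = 0.463, ΔT = 2.57/(1−0.463) = 4.7858 K.
With doubled water-vapor: g' = 0.856, ΔT' = 2.57/(1−0.856) = 17.8472 K.
Change = 17.8472 − 4.7858 = 13.06 K.

13.06 K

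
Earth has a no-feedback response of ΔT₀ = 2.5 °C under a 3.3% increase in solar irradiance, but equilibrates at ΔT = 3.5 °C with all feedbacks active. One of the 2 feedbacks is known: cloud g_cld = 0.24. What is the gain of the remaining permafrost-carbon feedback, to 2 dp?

0.05

Amplification A = ΔT/ΔT₀ = 3.5/2.5 = 1.4.
Total gain g = 1 − 1/A = 1 − 1/1.4 = 0.2857.
The known gain is 0.24.
g_pf = 0.2857 − 0.24 = 0.05.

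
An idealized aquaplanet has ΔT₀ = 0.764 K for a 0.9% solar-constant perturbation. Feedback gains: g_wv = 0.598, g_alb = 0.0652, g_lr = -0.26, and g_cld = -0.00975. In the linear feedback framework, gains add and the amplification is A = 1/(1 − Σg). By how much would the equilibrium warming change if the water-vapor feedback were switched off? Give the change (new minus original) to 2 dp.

Original: g = 0.39345, ΔT = 0.764/(1−0.39345) = 1.2596 K.
Without water-vapor: g' = -0.20455, ΔT' = 0.764/(1+0.20455) = 0.6343 K.
Change = 0.6343 − 1.2596 = -0.63 K.

-0.63 K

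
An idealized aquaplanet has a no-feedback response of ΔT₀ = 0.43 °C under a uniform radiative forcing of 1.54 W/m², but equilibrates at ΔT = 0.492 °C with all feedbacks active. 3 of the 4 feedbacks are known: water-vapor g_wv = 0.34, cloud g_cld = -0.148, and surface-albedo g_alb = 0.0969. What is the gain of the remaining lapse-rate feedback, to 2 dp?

Amplification A = ΔT/ΔT₀ = 0.492/0.43 = 1.144.
Total gain g = 1 − 1/A = 1 − 1/1.144 = 0.1259.
Known gains sum to 0.34 − 0.148 + 0.0969 = 0.2889.
g_lr = 0.1259 − 0.2889 = -0.16.

-0.16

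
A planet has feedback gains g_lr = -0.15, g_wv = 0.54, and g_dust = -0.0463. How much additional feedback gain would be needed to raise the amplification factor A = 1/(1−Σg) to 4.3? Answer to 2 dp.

Current total gain = 0.3437.
Target gain for A = 4.3: g* = 1 − 1/4.3 = 0.7674.
Additional gain needed = 0.7674 − 0.3437 = 0.42.

0.42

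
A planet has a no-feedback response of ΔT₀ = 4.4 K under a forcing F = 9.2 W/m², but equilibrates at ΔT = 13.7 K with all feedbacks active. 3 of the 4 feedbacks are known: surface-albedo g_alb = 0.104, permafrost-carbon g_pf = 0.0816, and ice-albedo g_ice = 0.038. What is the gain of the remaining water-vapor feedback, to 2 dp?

0.46

Amplification A = ΔT/ΔT₀ = 13.7/4.4 = 3.114.
Total gain g = 1 − 1/A = 1 − 1/3.114 = 0.6789.
Known gains sum to 0.104 + 0.0816 + 0.038 = 0.2236.
g_wv = 0.6789 − 0.2236 = 0.46.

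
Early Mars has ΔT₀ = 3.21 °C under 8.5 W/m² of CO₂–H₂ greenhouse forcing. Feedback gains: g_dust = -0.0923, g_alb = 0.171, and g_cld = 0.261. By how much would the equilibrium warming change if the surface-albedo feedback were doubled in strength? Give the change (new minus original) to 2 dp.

1.70 °C

Original: g = 0.3397, ΔT = 3.21/(1−0.3397) = 4.8614 °C.
With doubled surface-albedo: g' = 0.5107, ΔT' = 3.21/(1−0.5107) = 6.5604 °C.
Change = 6.5604 − 4.8614 = 1.70 °C.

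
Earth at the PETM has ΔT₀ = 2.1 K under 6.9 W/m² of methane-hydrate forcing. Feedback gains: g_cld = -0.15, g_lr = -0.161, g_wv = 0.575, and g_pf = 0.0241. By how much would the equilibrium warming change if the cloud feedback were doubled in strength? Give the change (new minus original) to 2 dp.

Original: g = 0.2881, ΔT = 2.1/(1−0.2881) = 2.9499 K.
With doubled cloud: g' = 0.1381, ΔT' = 2.1/(1−0.1381) = 2.4365 K.
Change = 2.4365 − 2.9499 = -0.51 K.

-0.51 K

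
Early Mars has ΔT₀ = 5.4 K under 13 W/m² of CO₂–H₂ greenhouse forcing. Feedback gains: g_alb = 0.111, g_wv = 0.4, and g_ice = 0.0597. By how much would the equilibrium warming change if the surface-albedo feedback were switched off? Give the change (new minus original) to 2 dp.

Original: g = 0.5707, ΔT = 5.4/(1−0.5707) = 12.5786 K.
Without surface-albedo: g' = 0.4597, ΔT' = 5.4/(1−0.4597) = 9.9944 K.
Change = 9.9944 − 12.5786 = -2.58 K.

-2.58 K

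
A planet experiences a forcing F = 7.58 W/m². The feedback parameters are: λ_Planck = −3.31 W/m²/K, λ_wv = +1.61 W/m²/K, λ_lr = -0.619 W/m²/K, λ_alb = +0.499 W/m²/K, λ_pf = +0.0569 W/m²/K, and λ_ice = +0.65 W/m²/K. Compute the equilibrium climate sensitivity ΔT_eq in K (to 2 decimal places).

6.81 K

Net feedback parameter λ = (−3.31) + (+1.61) + (-0.619) + (+0.499) + (+0.0569) + (+0.65) = -1.1131 W/m²/K.
ΔT = −F/λ = −7.58/(-1.1131) = 6.81 K.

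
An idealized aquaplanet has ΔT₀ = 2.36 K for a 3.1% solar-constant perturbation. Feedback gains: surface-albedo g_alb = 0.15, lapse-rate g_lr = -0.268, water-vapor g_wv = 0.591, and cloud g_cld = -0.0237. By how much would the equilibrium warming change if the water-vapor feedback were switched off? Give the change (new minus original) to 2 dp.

Original: g = 0.4493, ΔT = 2.36/(1−0.4493) = 4.2855 K.
Without water-vapor: g' = -0.1417, ΔT' = 2.36/(1+0.1417) = 2.0671 K.
Change = 2.0671 − 4.2855 = -2.22 K.

-2.22 K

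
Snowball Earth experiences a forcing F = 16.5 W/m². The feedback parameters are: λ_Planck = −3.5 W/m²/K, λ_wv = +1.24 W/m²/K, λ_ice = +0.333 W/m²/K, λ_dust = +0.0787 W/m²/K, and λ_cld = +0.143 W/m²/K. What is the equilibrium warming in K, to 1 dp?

Net feedback parameter λ = (−3.5) + (+1.24) + (+0.333) + (+0.0787) + (+0.143) = -1.7053 W/m²/K.
ΔT = −F/λ = −16.5/(-1.7053) = 9.7 K.

9.7 K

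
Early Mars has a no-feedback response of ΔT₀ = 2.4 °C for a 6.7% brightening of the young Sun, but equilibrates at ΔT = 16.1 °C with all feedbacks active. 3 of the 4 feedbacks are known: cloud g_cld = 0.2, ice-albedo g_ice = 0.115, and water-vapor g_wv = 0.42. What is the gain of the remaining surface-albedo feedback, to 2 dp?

Amplification A = ΔT/ΔT₀ = 16.1/2.4 = 6.708.
Total gain g = 1 − 1/A = 1 − 1/6.708 = 0.8509.
Known gains sum to 0.2 + 0.115 + 0.42 = 0.735.
g_alb = 0.8509 − 0.735 = 0.12.

0.12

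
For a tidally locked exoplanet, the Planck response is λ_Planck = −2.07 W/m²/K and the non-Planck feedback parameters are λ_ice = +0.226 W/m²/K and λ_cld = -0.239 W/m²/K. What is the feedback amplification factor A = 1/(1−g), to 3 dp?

Convert to gains: g_ice = 0.226/2.07 = 0.1092; g_cld = -0.239/2.07 = -0.1155.
Total gain g = -0.0063.
A = 1/(1 + 0.0063) = 0.994.

0.994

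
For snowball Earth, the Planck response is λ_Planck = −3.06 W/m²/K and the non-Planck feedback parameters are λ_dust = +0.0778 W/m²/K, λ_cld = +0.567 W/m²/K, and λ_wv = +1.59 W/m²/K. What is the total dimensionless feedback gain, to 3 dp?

Convert to gains: g_dust = 0.0778/3.06 = 0.02542; g_cld = 0.567/3.06 = 0.1853; g_wv = 1.59/3.06 = 0.5196.
Total gain g = 0.73032.

0.730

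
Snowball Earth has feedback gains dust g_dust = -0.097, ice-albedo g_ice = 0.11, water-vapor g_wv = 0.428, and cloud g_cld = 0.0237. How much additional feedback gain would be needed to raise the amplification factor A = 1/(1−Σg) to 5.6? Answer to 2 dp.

Current total gain = 0.4647.
Target gain for A = 5.6: g* = 1 − 1/5.6 = 0.8214.
Additional gain needed = 0.8214 − 0.4647 = 0.36.

0.36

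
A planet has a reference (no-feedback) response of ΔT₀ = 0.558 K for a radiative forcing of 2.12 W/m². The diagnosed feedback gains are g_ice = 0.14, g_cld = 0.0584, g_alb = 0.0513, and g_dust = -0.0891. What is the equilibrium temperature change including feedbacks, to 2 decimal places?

Total gain g = 0.14 + 0.0584 + 0.0513 − 0.0891 = 0.1606.
Amplification A = 1/(1 − 0.1606) = 1.191.
ΔT = 0.558 × 1.191 = 0.66 K.

0.66 K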